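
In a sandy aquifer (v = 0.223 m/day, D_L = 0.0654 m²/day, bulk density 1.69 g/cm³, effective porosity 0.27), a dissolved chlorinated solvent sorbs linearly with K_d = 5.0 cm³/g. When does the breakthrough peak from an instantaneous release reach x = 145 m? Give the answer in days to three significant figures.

21000 days

Retardation factor R = 1 + ρ_b·K_d/n = 1 + 1.69 × 5.0/0.27 = 32.30.
Sorption retards both mechanisms: v_R = v/R = 0.006904 m/day, D_R = D/R = 0.002025 m²/day.
Peak time from v_R²t² + 2D_R t − x² = 0: t = (√(D_R² + v_R²x²) − D_R)/v_R².
√(D_R² + v_R²x²) = √(0.002025² + 0.006904² × 145²) = 1.001; v_R² = 4.767e-05.
t = (1.001 − 0.002025)/4.767e-05 = 21000 days.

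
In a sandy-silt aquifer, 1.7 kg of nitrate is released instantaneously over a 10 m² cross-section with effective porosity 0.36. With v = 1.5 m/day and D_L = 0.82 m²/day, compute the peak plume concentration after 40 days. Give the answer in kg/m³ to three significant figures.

0.0233 kg/m³

The peak of an instantaneous 1D plume sits at x = vt; there the Gaussian factor is 1 and C_max = M/(n_e·A·√(4πDt)), where n_e·A is the pore area the mass is dissolved in.
√(4πDt) = √(4π × 0.82 × 40) = 20.30 m, so C_max = 1.7/(0.36 × 10 × 20.30) = 0.0233 kg/m³.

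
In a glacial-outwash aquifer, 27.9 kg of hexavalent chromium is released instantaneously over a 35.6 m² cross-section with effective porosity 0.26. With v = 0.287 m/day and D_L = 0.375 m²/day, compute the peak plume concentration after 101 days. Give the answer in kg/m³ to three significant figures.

The peak of an instantaneous 1D plume sits at x = vt; there the Gaussian factor is 1 and C_max = M/(n_e·A·√(4πDt)), where n_e·A is the pore area the mass is dissolved in.
√(4πDt) = √(4π × 0.375 × 101) = 21.82 m, so C_max = 27.9/(0.26 × 35.6 × 21.82) = 0.138 kg/m³.

0.138 kg/m³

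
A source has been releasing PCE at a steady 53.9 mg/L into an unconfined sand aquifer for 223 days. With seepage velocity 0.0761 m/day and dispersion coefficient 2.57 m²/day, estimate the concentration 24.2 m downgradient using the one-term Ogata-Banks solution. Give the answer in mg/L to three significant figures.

For a continuous step input, C/C₀ ≈ ½·erfc((x−vt)/(2√(Dt))).
vt = 0.0761 × 223 = 16.9703 m and 2√(Dt) = 2√(2.57 × 223) = 47.88 m.
Argument (x−vt)/(2√(Dt)) = (24.2 − 16.9703)/47.88 = 0.1510; ½·erfc(0.1510) = 0.4155.
C = 53.9 × 0.4155 = 22.4 mg/L.

22.4 mg/L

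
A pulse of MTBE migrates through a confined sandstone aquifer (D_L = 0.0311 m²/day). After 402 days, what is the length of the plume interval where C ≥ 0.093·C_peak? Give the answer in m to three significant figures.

21.8 m

The plume is Gaussian with σ = √(2Dt) = √(2 × 0.0311 × 402) = 5.000 m.
C/C_peak = exp(−Δx²/(2σ²)) = 0.093 ⇒ Δx = σ·√(−2 ln 0.093) = 5.000 × 2.180 = 10.90 m.
Width = 2Δx = 21.8 m.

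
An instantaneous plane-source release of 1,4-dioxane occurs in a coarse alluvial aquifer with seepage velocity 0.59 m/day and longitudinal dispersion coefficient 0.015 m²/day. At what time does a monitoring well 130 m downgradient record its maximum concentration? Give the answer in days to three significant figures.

For the 1D instantaneous-source solution, setting ∂C/∂t = 0 at fixed x gives v²t² + 2Dt − x² = 0, so t = (√(D² + v²x²) − D)/v².
√(D² + v²x²) = √(0.015² + 0.59² × 130²) = 76.70; v² = 0.3481.
t = (76.70 − 0.015)/0.3481 = 220 days (vs. the pure-advection estimate x/v = 220 d).

220 days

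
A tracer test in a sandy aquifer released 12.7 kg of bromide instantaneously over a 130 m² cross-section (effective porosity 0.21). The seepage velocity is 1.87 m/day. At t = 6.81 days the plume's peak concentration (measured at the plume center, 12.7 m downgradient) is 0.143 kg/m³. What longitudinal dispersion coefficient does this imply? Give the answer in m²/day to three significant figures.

At the plume center C_max = M/(n_e·A·√(4πDt)), so D = M²/(4πt·(n_e·A·C_max)²).
n_e·A·C_max = 0.21 × 130 × 0.143 = 3.904 kg/m.
D = 12.7²/(4π × 6.81 × 3.904²) = 0.124 m²/day.

0.124 m²/day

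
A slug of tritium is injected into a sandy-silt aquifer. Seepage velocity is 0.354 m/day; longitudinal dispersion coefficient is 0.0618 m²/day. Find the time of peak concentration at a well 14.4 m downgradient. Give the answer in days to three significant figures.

40.2 days

For the 1D instantaneous-source solution, setting ∂C/∂t = 0 at fixed x gives v²t² + 2Dt − x² = 0, so t = (√(D² + v²x²) − D)/v².
√(D² + v²x²) = √(0.0618² + 0.354² × 14.4²) = 5.098; v² = 0.125316.
t = (5.098 − 0.0618)/0.125316 = 40.2 days (vs. the pure-advection estimate x/v = 40.7 d).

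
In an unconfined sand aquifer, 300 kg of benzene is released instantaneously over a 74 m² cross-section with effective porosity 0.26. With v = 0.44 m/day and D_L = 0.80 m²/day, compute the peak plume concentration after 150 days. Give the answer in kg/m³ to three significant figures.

0.402 kg/m³

The peak of an instantaneous 1D plume sits at x = vt; there the Gaussian factor is 1 and C_max = M/(n_e·A·√(4πDt)), where n_e·A is the pore area the mass is dissolved in.
√(4πDt) = √(4π × 0.80 × 150) = 38.83 m, so C_max = 300/(0.26 × 74 × 38.83) = 0.402 kg/m³.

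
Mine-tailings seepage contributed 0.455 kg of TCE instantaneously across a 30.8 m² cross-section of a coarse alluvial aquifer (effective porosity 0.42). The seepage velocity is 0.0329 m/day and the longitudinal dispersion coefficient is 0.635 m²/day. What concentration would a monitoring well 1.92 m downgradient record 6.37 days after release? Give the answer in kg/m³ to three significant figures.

0.00412 kg/m³

For an instantaneous plane source, C(x,t) = M/(n_e·A·√(4πDt)) · exp(−(x−vt)²/(4Dt)), with n_e·A the pore (flow) area.
Plume center vt = 0.0329 × 6.37 = 0.209573 m, so the well at 1.92 m is 1.710427 m downgradient of the peak.
√(4πDt) = 7.130 m, giving peak height M/(n_e·A·√(4πDt)) = 0.455/(0.42 × 30.8 × 7.130) = 0.004933 kg/m³.
(x−vt)²/(4Dt) = (1.710427)²/(4 × 0.635 × 6.37) = 0.1808; exp(−0.1808) = 0.8346.
C = 0.004933 × 0.8346 = 0.00412 kg/m³.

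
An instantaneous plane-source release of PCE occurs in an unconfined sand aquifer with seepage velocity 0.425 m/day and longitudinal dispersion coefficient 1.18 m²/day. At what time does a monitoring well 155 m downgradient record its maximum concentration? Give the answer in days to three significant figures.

For the 1D instantaneous-source solution, setting ∂C/∂t = 0 at fixed x gives v²t² + 2Dt − x² = 0, so t = (√(D² + v²x²) − D)/v².
√(D² + v²x²) = √(1.18² + 0.425² × 155²) = 65.89; v² = 0.180625.
t = (65.89 − 1.18)/0.180625 = 358 days (vs. the pure-advection estimate x/v = 365 d).

358 days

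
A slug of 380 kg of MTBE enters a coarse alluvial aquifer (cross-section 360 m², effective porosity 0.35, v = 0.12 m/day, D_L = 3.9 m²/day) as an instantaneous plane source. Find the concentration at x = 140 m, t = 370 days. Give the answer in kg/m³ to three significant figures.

For an instantaneous plane source, C(x,t) = M/(n_e·A·√(4πDt)) · exp(−(x−vt)²/(4Dt)), with n_e·A the pore (flow) area.
Plume center vt = 0.12 × 370 = 44.4 m, so the well at 140 m is 95.6 m downgradient of the peak.
√(4πDt) = 134.7 m, giving peak height M/(n_e·A·√(4πDt)) = 380/(0.35 × 360 × 134.7) = 0.02239 kg/m³.
(x−vt)²/(4Dt) = (95.6)²/(4 × 3.9 × 370) = 1.583; exp(−1.583) = 0.2054.
C = 0.02239 × 0.2054 = 0.00460 kg/m³.

0.00460 kg/m³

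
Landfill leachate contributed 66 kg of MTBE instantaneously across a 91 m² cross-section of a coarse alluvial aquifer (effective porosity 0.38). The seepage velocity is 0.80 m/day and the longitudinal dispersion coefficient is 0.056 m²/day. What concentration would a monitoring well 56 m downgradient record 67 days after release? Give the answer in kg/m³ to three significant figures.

For an instantaneous plane source, C(x,t) = M/(n_e·A·√(4πDt)) · exp(−(x−vt)²/(4Dt)), with n_e·A the pore (flow) area.
Plume center vt = 0.80 × 67 = 53.6 m, so the well at 56 m is 2.4 m downgradient of the peak.
√(4πDt) = 6.867 m, giving peak height M/(n_e·A·√(4πDt)) = 66/(0.38 × 91 × 6.867) = 0.2779 kg/m³.
(x−vt)²/(4Dt) = (2.4)²/(4 × 0.056 × 67) = 0.3838; exp(−0.3838) = 0.6813.
C = 0.2779 × 0.6813 = 0.189 kg/m³.

0.189 kg/m³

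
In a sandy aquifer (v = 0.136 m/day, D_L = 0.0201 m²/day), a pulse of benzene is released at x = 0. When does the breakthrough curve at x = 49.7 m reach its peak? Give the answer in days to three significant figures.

For the 1D instantaneous-source solution, setting ∂C/∂t = 0 at fixed x gives v²t² + 2Dt − x² = 0, so t = (√(D² + v²x²) − D)/v².
√(D² + v²x²) = √(0.0201² + 0.136² × 49.7²) = 6.759; v² = 0.018496.
t = (6.759 − 0.0201)/0.018496 = 364 days (vs. the pure-advection estimate x/v = 365 d).

364 days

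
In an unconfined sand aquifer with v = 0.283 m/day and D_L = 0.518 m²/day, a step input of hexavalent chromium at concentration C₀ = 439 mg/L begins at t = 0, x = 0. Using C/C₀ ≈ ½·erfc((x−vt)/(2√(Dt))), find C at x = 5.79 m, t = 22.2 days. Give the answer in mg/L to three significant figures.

For a continuous step input, C/C₀ ≈ ½·erfc((x−vt)/(2√(Dt))).
vt = 0.283 × 22.2 = 6.2826 m and 2√(Dt) = 2√(0.518 × 22.2) = 6.782 m.
Argument (x−vt)/(2√(Dt)) = (5.79 − 6.2826)/6.782 = -0.07263; ½·erfc(-0.07263) = 0.5409.
C = 439 × 0.5409 = 237 mg/L.

237 mg/L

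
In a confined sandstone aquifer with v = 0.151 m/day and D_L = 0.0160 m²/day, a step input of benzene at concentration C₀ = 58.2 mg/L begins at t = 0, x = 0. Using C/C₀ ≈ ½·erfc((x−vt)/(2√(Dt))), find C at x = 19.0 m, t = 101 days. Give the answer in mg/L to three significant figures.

For a continuous step input, C/C₀ ≈ ½·erfc((x−vt)/(2√(Dt))).
vt = 0.151 × 101 = 15.251 m and 2√(Dt) = 2√(0.0160 × 101) = 2.542 m.
Argument (x−vt)/(2√(Dt)) = (19.0 − 15.251)/2.542 = 1.475; ½·erfc(1.475) = 0.01849.
C = 58.2 × 0.01849 = 1.08 mg/L.

1.08 mg/L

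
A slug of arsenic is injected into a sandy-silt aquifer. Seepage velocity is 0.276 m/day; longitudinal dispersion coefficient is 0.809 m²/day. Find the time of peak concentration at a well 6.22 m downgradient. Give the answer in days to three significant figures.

14.3 days

For the 1D instantaneous-source solution, setting ∂C/∂t = 0 at fixed x gives v²t² + 2Dt − x² = 0, so t = (√(D² + v²x²) − D)/v².
√(D² + v²x²) = √(0.809² + 0.276² × 6.22²) = 1.898; v² = 0.076176.
t = (1.898 − 0.809)/0.076176 = 14.3 days (vs. the pure-advection estimate x/v = 22.5 d).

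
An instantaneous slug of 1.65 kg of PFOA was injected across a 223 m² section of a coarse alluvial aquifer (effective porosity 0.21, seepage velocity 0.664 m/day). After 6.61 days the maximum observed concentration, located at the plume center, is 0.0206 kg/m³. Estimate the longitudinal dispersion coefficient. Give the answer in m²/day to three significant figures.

At the plume center C_max = M/(n_e·A·√(4πDt)), so D = M²/(4πt·(n_e·A·C_max)²).
n_e·A·C_max = 0.21 × 223 × 0.0206 = 0.9647 kg/m.
D = 1.65²/(4π × 6.61 × 0.9647²) = 0.0352 m²/day.

0.0352 m²/day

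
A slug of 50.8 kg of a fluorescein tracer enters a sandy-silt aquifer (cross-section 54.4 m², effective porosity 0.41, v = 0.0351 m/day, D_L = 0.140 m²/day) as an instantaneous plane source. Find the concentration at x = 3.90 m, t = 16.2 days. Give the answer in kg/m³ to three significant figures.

0.126 kg/m³

For an instantaneous plane source, C(x,t) = M/(n_e·A·√(4πDt)) · exp(−(x−vt)²/(4Dt)), with n_e·A the pore (flow) area.
Plume center vt = 0.0351 × 16.2 = 0.56862 m, so the well at 3.90 m is 3.33138 m downgradient of the peak.
√(4πDt) = 5.339 m, giving peak height M/(n_e·A·√(4πDt)) = 50.8/(0.41 × 54.4 × 5.339) = 0.4266 kg/m³.
(x−vt)²/(4Dt) = (3.33138)²/(4 × 0.140 × 16.2) = 1.223; exp(−1.223) = 0.2943.
C = 0.4266 × 0.2943 = 0.126 kg/m³.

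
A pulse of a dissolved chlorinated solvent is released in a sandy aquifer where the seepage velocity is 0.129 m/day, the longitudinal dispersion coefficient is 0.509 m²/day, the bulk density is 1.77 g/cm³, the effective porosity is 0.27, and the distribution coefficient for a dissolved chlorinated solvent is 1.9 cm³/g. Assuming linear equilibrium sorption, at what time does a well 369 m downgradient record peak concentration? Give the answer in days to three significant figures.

38100 days

Retardation factor R = 1 + ρ_b·K_d/n = 1 + 1.77 × 1.9/0.27 = 13.46.
Sorption retards both mechanisms: v_R = v/R = 0.009584 m/day, D_R = D/R = 0.03782 m²/day.
Peak time from v_R²t² + 2D_R t − x² = 0: t = (√(D_R² + v_R²x²) − D_R)/v_R².
√(D_R² + v_R²x²) = √(0.03782² + 0.009584² × 369²) = 3.537; v_R² = 9.185e-05.
t = (3.537 − 0.03782)/9.185e-05 = 38100 days.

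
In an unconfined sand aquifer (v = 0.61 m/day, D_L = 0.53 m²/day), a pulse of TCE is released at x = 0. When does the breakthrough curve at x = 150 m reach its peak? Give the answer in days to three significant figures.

For the 1D instantaneous-source solution, setting ∂C/∂t = 0 at fixed x gives v²t² + 2Dt − x² = 0, so t = (√(D² + v²x²) − D)/v².
√(D² + v²x²) = √(0.53² + 0.61² × 150²) = 91.50; v² = 0.3721.
t = (91.50 − 0.53)/0.3721 = 244 days (vs. the pure-advection estimate x/v = 246 d).

244 days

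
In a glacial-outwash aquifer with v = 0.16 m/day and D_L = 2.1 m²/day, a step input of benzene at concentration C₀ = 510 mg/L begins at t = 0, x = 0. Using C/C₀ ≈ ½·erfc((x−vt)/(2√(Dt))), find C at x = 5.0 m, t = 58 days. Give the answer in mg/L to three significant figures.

310 mg/L

For a continuous step input, C/C₀ ≈ ½·erfc((x−vt)/(2√(Dt))).
vt = 0.16 × 58 = 9.28 m and 2√(Dt) = 2√(2.1 × 58) = 22.07 m.
Argument (x−vt)/(2√(Dt)) = (5.0 − 9.28)/22.07 = -0.1939; ½·erfc(-0.1939) = 0.6080.
C = 510 × 0.6080 = 310 mg/L.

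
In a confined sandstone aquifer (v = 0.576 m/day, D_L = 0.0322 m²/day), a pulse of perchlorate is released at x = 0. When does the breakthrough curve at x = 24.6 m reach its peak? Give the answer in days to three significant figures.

For the 1D instantaneous-source solution, setting ∂C/∂t = 0 at fixed x gives v²t² + 2Dt − x² = 0, so t = (√(D² + v²x²) − D)/v².
√(D² + v²x²) = √(0.0322² + 0.576² × 24.6²) = 14.17; v² = 0.331776.
t = (14.17 − 0.0322)/0.331776 = 42.6 days (vs. the pure-advection estimate x/v = 42.7 d).

42.6 days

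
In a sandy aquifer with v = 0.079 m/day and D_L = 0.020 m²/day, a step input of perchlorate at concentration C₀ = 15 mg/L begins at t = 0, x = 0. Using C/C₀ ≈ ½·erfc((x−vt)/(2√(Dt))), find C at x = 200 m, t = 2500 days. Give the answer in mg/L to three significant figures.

6.02 mg/L

For a continuous step input, C/C₀ ≈ ½·erfc((x−vt)/(2√(Dt))).
vt = 0.079 × 2500 = 197.5 m and 2√(Dt) = 2√(0.020 × 2500) = 14.14 m.
Argument (x−vt)/(2√(Dt)) = (200 − 197.5)/14.14 = 0.1768; ½·erfc(0.1768) = 0.4013.
C = 15 × 0.4013 = 6.02 mg/L.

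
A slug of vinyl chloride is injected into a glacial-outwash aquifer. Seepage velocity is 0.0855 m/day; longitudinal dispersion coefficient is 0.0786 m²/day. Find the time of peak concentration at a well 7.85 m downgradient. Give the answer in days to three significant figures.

For the 1D instantaneous-source solution, setting ∂C/∂t = 0 at fixed x gives v²t² + 2Dt − x² = 0, so t = (√(D² + v²x²) − D)/v².
√(D² + v²x²) = √(0.0786² + 0.0855² × 7.85²) = 0.6758; v² = 0.00731025.
t = (0.6758 − 0.0786)/0.00731025 = 81.7 days (vs. the pure-advection estimate x/v = 91.8 d).

81.7 days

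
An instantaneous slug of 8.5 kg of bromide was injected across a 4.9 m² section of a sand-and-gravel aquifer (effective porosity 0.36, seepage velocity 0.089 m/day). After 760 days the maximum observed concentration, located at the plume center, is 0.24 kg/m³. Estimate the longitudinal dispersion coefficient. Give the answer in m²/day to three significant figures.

0.0422 m²/day

At the plume center C_max = M/(n_e·A·√(4πDt)), so D = M²/(4πt·(n_e·A·C_max)²).
n_e·A·C_max = 0.36 × 4.9 × 0.24 = 0.4234 kg/m.
D = 8.5²/(4π × 760 × 0.4234²) = 0.0422 m²/day.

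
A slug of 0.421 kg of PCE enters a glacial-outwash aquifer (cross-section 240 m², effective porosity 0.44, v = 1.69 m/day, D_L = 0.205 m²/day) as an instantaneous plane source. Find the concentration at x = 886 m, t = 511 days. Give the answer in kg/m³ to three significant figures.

For an instantaneous plane source, C(x,t) = M/(n_e·A·√(4πDt)) · exp(−(x−vt)²/(4Dt)), with n_e·A the pore (flow) area.
Plume center vt = 1.69 × 511 = 863.59 m, so the well at 886 m is 22.41 m downgradient of the peak.
√(4πDt) = 36.28 m, giving peak height M/(n_e·A·√(4πDt)) = 0.421/(0.44 × 240 × 36.28) = 0.0001099 kg/m³.
(x−vt)²/(4Dt) = (22.41)²/(4 × 0.205 × 511) = 1.199; exp(−1.199) = 0.3015.
C = 0.0001099 × 0.3015 = 3.31e-05 kg/m³.

3.31e-05 kg/m³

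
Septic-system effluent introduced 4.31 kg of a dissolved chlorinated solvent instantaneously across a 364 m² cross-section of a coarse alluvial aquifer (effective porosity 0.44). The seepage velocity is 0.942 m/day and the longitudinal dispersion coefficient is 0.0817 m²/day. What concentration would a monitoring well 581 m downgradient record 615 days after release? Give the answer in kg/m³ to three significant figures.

For an instantaneous plane source, C(x,t) = M/(n_e·A·√(4πDt)) · exp(−(x−vt)²/(4Dt)), with n_e·A the pore (flow) area.
Plume center vt = 0.942 × 615 = 579.33 m, so the well at 581 m is 1.67 m downgradient of the peak.
√(4πDt) = 25.13 m, giving peak height M/(n_e·A·√(4πDt)) = 4.31/(0.44 × 364 × 25.13) = 0.001071 kg/m³.
(x−vt)²/(4Dt) = (1.67)²/(4 × 0.0817 × 615) = 0.01388; exp(−0.01388) = 0.9862.
C = 0.001071 × 0.9862 = 0.00106 kg/m³.

0.00106 kg/m³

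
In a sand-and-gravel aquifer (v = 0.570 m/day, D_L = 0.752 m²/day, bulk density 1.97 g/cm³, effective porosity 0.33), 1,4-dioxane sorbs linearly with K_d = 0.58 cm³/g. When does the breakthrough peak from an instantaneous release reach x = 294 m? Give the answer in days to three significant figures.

Retardation factor R = 1 + ρ_b·K_d/n = 1 + 1.97 × 0.58/0.33 = 4.462.
Sorption retards both mechanisms: v_R = v/R = 0.1277 m/day, D_R = D/R = 0.1685 m²/day.
Peak time from v_R²t² + 2D_R t − x² = 0: t = (√(D_R² + v_R²x²) − D_R)/v_R².
√(D_R² + v_R²x²) = √(0.1685² + 0.1277² × 294²) = 37.54; v_R² = 0.01631.
t = (37.54 − 0.1685)/0.01631 = 2290 days.

2290 days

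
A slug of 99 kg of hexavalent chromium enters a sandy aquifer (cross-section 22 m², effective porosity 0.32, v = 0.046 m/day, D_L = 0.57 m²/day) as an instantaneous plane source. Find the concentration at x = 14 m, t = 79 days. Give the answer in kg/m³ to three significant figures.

0.326 kg/m³

For an instantaneous plane source, C(x,t) = M/(n_e·A·√(4πDt)) · exp(−(x−vt)²/(4Dt)), with n_e·A the pore (flow) area.
Plume center vt = 0.046 × 79 = 3.634 m, so the well at 14 m is 10.366 m downgradient of the peak.
√(4πDt) = 23.79 m, giving peak height M/(n_e·A·√(4πDt)) = 99/(0.32 × 22 × 23.79) = 0.5911 kg/m³.
(x−vt)²/(4Dt) = (10.366)²/(4 × 0.57 × 79) = 0.5966; exp(−0.5966) = 0.5507.
C = 0.5911 × 0.5507 = 0.326 kg/m³.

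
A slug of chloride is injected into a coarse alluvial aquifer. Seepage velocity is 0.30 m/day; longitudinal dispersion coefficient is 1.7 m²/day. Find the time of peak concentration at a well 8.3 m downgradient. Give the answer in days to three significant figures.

For the 1D instantaneous-source solution, setting ∂C/∂t = 0 at fixed x gives v²t² + 2Dt − x² = 0, so t = (√(D² + v²x²) − D)/v².
√(D² + v²x²) = √(1.7² + 0.30² × 8.3²) = 3.015; v² = 0.09.
t = (3.015 − 1.7)/0.09 = 14.6 days (vs. the pure-advection estimate x/v = 27.7 d).

14.6 days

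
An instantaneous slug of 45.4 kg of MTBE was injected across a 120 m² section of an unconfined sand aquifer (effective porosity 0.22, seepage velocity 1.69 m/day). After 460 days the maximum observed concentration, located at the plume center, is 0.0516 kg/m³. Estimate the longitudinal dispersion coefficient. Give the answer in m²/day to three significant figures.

At the plume center C_max = M/(n_e·A·√(4πDt)), so D = M²/(4πt·(n_e·A·C_max)²).
n_e·A·C_max = 0.22 × 120 × 0.0516 = 1.362 kg/m.
D = 45.4²/(4π × 460 × 1.362²) = 0.192 m²/day.

0.192 m²/day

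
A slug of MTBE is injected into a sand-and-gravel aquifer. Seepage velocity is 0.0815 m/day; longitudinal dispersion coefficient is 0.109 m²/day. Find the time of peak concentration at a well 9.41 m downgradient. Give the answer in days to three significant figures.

100 days

For the 1D instantaneous-source solution, setting ∂C/∂t = 0 at fixed x gives v²t² + 2Dt − x² = 0, so t = (√(D² + v²x²) − D)/v².
√(D² + v²x²) = √(0.109² + 0.0815² × 9.41²) = 0.7746; v² = 0.00664225.
t = (0.7746 − 0.109)/0.00664225 = 100 days (vs. the pure-advection estimate x/v = 115 d).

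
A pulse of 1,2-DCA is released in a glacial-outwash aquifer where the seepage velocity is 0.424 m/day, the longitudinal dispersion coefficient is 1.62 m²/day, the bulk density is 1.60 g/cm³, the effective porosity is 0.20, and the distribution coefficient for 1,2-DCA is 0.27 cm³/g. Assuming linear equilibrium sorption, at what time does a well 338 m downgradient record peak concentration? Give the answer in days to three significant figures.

Retardation factor R = 1 + ρ_b·K_d/n = 1 + 1.60 × 0.27/0.20 = 3.160.
Sorption retards both mechanisms: v_R = v/R = 0.1342 m/day, D_R = D/R = 0.5127 m²/day.
Peak time from v_R²t² + 2D_R t − x² = 0: t = (√(D_R² + v_R²x²) − D_R)/v_R².
√(D_R² + v_R²x²) = √(0.5127² + 0.1342² × 338²) = 45.36; v_R² = 0.01801.
t = (45.36 − 0.5127)/0.01801 = 2490 days.

2490 days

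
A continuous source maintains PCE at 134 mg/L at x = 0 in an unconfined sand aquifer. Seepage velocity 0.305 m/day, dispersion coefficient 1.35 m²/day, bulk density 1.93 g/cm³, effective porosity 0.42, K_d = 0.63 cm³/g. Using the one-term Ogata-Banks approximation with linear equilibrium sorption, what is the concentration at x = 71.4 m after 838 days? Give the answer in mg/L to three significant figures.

54.3 mg/L

Retardation factor R = 1 + ρ_b·K_d/n = 1 + 1.93 × 0.63/0.42 = 3.895.
Sorption retards both mechanisms: v_R = v/R = 0.07831 m/day, D_R = D/R = 0.3466 m²/day.
v_R·t = 0.07831 × 838 = 65.62378 m; 2√(D_R t) = 34.09 m; argument = (71.4 − 65.62378)/34.09 = 0.1694.
C = C₀ × ½·erfc(0.1694) = 134 × 0.4053 = 54.3 mg/L.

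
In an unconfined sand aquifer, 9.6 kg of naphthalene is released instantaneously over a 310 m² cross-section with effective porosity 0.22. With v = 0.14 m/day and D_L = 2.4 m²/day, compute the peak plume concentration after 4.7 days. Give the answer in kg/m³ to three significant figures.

The peak of an instantaneous 1D plume sits at x = vt; there the Gaussian factor is 1 and C_max = M/(n_e·A·√(4πDt)), where n_e·A is the pore area the mass is dissolved in.
√(4πDt) = √(4π × 2.4 × 4.7) = 11.91 m, so C_max = 9.6/(0.22 × 310 × 11.91) = 0.0118 kg/m³.

0.0118 kg/m³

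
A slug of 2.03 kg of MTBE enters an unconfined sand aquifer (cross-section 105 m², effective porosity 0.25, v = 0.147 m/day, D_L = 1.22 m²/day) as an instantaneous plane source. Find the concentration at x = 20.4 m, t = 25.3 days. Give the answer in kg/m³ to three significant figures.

0.000412 kg/m³

For an instantaneous plane source, C(x,t) = M/(n_e·A·√(4πDt)) · exp(−(x−vt)²/(4Dt)), with n_e·A the pore (flow) area.
Plume center vt = 0.147 × 25.3 = 3.7191 m, so the well at 20.4 m is 16.6809 m downgradient of the peak.
√(4πDt) = 19.69 m, giving peak height M/(n_e·A·√(4πDt)) = 2.03/(0.25 × 105 × 19.69) = 0.003928 kg/m³.
(x−vt)²/(4Dt) = (16.6809)²/(4 × 1.22 × 25.3) = 2.254; exp(−2.254) = 0.1050.
C = 0.003928 × 0.1050 = 0.000412 kg/m³.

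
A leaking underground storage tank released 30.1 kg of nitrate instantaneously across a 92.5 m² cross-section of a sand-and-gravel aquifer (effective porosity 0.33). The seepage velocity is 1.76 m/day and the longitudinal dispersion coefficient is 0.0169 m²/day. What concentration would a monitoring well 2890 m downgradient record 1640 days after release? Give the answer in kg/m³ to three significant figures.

0.0470 kg/m³

For an instantaneous plane source, C(x,t) = M/(n_e·A·√(4πDt)) · exp(−(x−vt)²/(4Dt)), with n_e·A the pore (flow) area.
Plume center vt = 1.76 × 1640 = 2886.4 m, so the well at 2890 m is 3.6 m downgradient of the peak.
√(4πDt) = 18.66 m, giving peak height M/(n_e·A·√(4πDt)) = 30.1/(0.33 × 92.5 × 18.66) = 0.05284 kg/m³.
(x−vt)²/(4Dt) = (3.6)²/(4 × 0.0169 × 1640) = 0.1169; exp(−0.1169) = 0.8897.
C = 0.05284 × 0.8897 = 0.0470 kg/m³.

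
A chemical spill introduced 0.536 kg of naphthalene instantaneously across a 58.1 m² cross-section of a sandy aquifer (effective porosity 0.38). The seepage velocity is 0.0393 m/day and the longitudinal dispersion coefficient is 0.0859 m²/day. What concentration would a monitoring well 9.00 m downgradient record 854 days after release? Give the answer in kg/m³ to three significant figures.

0.000102 kg/m³

For an instantaneous plane source, C(x,t) = M/(n_e·A·√(4πDt)) · exp(−(x−vt)²/(4Dt)), with n_e·A the pore (flow) area.
Plume center vt = 0.0393 × 854 = 33.5622 m, so the well at 9.00 m is 24.5622 m upgradient of the peak.
√(4πDt) = 30.36 m, giving peak height M/(n_e·A·√(4πDt)) = 0.536/(0.38 × 58.1 × 30.36) = 0.0007997 kg/m³.
(x−vt)²/(4Dt) = (-24.5622)²/(4 × 0.0859 × 854) = 2.056; exp(−2.056) = 0.1280.
C = 0.0007997 × 0.1280 = 0.000102 kg/m³.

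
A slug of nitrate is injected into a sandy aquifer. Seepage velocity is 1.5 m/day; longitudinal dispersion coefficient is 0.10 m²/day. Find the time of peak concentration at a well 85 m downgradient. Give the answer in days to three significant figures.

56.6 days

For the 1D instantaneous-source solution, setting ∂C/∂t = 0 at fixed x gives v²t² + 2Dt − x² = 0, so t = (√(D² + v²x²) − D)/v².
√(D² + v²x²) = √(0.10² + 1.5² × 85²) = 127.5; v² = 2.25.
t = (127.5 − 0.10)/2.25 = 56.6 days (vs. the pure-advection estimate x/v = 56.7 d).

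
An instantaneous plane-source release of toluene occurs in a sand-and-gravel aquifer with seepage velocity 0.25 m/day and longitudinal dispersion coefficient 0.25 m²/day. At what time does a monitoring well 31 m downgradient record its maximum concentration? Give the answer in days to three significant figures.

120 days

For the 1D instantaneous-source solution, setting ∂C/∂t = 0 at fixed x gives v²t² + 2Dt − x² = 0, so t = (√(D² + v²x²) − D)/v².
√(D² + v²x²) = √(0.25² + 0.25² × 31²) = 7.754; v² = 0.0625.
t = (7.754 − 0.25)/0.0625 = 120 days (vs. the pure-advection estimate x/v = 124 d).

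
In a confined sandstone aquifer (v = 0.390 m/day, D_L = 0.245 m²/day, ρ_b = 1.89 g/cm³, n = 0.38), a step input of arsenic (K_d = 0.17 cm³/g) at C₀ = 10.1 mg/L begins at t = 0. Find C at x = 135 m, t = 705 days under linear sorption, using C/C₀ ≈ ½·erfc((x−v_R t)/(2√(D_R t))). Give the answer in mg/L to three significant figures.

8.55 mg/L

Retardation factor R = 1 + ρ_b·K_d/n = 1 + 1.89 × 0.17/0.38 = 1.846.
Sorption retards both mechanisms: v_R = v/R = 0.2113 m/day, D_R = D/R = 0.1327 m²/day.
v_R·t = 0.2113 × 705 = 148.9665 m; 2√(D_R t) = 19.34 m; argument = (135 − 148.9665)/19.34 = -0.7222.
C = C₀ × ½·erfc(-0.7222) = 10.1 × 0.8465 = 8.55 mg/L.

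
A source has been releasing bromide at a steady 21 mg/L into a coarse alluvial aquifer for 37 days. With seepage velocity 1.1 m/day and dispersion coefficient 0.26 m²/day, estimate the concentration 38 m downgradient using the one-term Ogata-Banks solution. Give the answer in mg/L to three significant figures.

15.3 mg/L

For a continuous step input, C/C₀ ≈ ½·erfc((x−vt)/(2√(Dt))).
vt = 1.1 × 37 = 40.7 m and 2√(Dt) = 2√(0.26 × 37) = 6.203 m.
Argument (x−vt)/(2√(Dt)) = (38 − 40.7)/6.203 = -0.4353; ½·erfc(-0.4353) = 0.7309.
C = 21 × 0.7309 = 15.3 mg/L.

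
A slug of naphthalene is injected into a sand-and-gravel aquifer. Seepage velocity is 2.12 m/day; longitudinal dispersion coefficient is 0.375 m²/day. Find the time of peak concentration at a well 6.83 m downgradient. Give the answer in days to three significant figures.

For the 1D instantaneous-source solution, setting ∂C/∂t = 0 at fixed x gives v²t² + 2Dt − x² = 0, so t = (√(D² + v²x²) − D)/v².
√(D² + v²x²) = √(0.375² + 2.12² × 6.83²) = 14.48; v² = 4.4944.
t = (14.48 − 0.375)/4.4944 = 3.14 days (vs. the pure-advection estimate x/v = 3.22 d).

3.14 days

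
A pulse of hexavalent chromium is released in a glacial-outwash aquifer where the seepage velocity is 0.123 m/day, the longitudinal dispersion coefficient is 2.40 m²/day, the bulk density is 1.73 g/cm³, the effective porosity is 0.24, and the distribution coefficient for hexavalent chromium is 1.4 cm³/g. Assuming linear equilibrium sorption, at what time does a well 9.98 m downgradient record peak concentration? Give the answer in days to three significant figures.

Retardation factor R = 1 + ρ_b·K_d/n = 1 + 1.73 × 1.4/0.24 = 11.09.
Sorption retards both mechanisms: v_R = v/R = 0.01109 m/day, D_R = D/R = 0.2164 m²/day.
Peak time from v_R²t² + 2D_R t − x² = 0: t = (√(D_R² + v_R²x²) − D_R)/v_R².
√(D_R² + v_R²x²) = √(0.2164² + 0.01109² × 9.98²) = 0.2431; v_R² = 0.0001230.
t = (0.2431 − 0.2164)/0.0001230 = 217 days.

217 days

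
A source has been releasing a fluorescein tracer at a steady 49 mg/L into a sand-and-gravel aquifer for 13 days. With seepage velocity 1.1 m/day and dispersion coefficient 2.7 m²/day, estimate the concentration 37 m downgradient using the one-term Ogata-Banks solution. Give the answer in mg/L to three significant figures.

For a continuous step input, C/C₀ ≈ ½·erfc((x−vt)/(2√(Dt))).
vt = 1.1 × 13 = 14.3 m and 2√(Dt) = 2√(2.7 × 13) = 11.85 m.
Argument (x−vt)/(2√(Dt)) = (37 − 14.3)/11.85 = 1.916; ½·erfc(1.916) = 0.003368.
C = 49 × 0.003368 = 0.165 mg/L.

0.165 mg/L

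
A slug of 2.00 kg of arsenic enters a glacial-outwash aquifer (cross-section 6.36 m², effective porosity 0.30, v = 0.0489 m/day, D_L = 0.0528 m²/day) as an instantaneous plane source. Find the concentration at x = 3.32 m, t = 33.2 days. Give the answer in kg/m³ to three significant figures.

0.148 kg/m³

For an instantaneous plane source, C(x,t) = M/(n_e·A·√(4πDt)) · exp(−(x−vt)²/(4Dt)), with n_e·A the pore (flow) area.
Plume center vt = 0.0489 × 33.2 = 1.62348 m, so the well at 3.32 m is 1.69652 m downgradient of the peak.
√(4πDt) = 4.693 m, giving peak height M/(n_e·A·√(4πDt)) = 2.00/(0.30 × 6.36 × 4.693) = 0.2234 kg/m³.
(x−vt)²/(4Dt) = (1.69652)²/(4 × 0.0528 × 33.2) = 0.4105; exp(−0.4105) = 0.6633.
C = 0.2234 × 0.6633 = 0.148 kg/m³.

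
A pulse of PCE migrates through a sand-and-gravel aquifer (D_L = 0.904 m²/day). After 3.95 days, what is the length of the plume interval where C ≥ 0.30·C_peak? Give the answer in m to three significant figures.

The plume is Gaussian with σ = √(2Dt) = √(2 × 0.904 × 3.95) = 2.672 m.
C/C_peak = exp(−Δx²/(2σ²)) = 0.30 ⇒ Δx = σ·√(−2 ln 0.30) = 2.672 × 1.552 = 4.147 m.
Width = 2Δx = 8.29 m.

8.29 m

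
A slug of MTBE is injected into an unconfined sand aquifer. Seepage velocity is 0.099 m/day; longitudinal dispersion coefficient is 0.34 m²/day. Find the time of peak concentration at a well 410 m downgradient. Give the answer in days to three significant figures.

4110 days

For the 1D instantaneous-source solution, setting ∂C/∂t = 0 at fixed x gives v²t² + 2Dt − x² = 0, so t = (√(D² + v²x²) − D)/v².
√(D² + v²x²) = √(0.34² + 0.099² × 410²) = 40.59; v² = 0.009801.
t = (40.59 − 0.34)/0.009801 = 4110 days (vs. the pure-advection estimate x/v = 4140 d).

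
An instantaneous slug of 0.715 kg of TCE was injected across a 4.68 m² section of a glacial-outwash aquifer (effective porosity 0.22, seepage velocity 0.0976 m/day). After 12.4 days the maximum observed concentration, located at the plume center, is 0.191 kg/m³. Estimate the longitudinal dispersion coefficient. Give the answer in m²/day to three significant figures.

0.0848 m²/day

At the plume center C_max = M/(n_e·A·√(4πDt)), so D = M²/(4πt·(n_e·A·C_max)²).
n_e·A·C_max = 0.22 × 4.68 × 0.191 = 0.1967 kg/m.
D = 0.715²/(4π × 12.4 × 0.1967²) = 0.0848 m²/day.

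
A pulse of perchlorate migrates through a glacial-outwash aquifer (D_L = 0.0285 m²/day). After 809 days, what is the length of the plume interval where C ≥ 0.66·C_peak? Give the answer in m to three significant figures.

12.4 m

The plume is Gaussian with σ = √(2Dt) = √(2 × 0.0285 × 809) = 6.791 m.
C/C_peak = exp(−Δx²/(2σ²)) = 0.66 ⇒ Δx = σ·√(−2 ln 0.66) = 6.791 × 0.9116 = 6.191 m.
Width = 2Δx = 12.4 m.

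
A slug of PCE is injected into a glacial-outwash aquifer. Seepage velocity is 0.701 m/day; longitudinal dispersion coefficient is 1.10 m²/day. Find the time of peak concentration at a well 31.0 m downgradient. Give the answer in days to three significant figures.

42.0 days

For the 1D instantaneous-source solution, setting ∂C/∂t = 0 at fixed x gives v²t² + 2Dt − x² = 0, so t = (√(D² + v²x²) − D)/v².
√(D² + v²x²) = √(1.10² + 0.701² × 31.0²) = 21.76; v² = 0.491401.
t = (21.76 − 1.10)/0.491401 = 42.0 days (vs. the pure-advection estimate x/v = 44.2 d).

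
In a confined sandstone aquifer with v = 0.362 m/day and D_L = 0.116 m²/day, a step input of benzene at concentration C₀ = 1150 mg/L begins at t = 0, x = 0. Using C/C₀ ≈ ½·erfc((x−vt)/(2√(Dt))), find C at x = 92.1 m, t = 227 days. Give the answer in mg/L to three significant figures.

98.5 mg/L

For a continuous step input, C/C₀ ≈ ½·erfc((x−vt)/(2√(Dt))).
vt = 0.362 × 227 = 82.174 m and 2√(Dt) = 2√(0.116 × 227) = 10.26 m.
Argument (x−vt)/(2√(Dt)) = (92.1 − 82.174)/10.26 = 0.9674; ½·erfc(0.9674) = 0.08564.
C = 1150 × 0.08564 = 98.5 mg/L.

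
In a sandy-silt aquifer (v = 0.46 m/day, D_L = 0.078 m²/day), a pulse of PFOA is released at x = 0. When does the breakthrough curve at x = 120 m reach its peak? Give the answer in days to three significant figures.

261 days

For the 1D instantaneous-source solution, setting ∂C/∂t = 0 at fixed x gives v²t² + 2Dt − x² = 0, so t = (√(D² + v²x²) − D)/v².
√(D² + v²x²) = √(0.078² + 0.46² × 120²) = 55.20; v² = 0.2116.
t = (55.20 − 0.078)/0.2116 = 261 days (vs. the pure-advection estimate x/v = 261 d).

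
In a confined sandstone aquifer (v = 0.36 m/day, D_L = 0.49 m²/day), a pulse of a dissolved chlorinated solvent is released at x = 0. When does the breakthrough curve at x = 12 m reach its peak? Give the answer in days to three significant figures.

29.8 days

For the 1D instantaneous-source solution, setting ∂C/∂t = 0 at fixed x gives v²t² + 2Dt − x² = 0, so t = (√(D² + v²x²) − D)/v².
√(D² + v²x²) = √(0.49² + 0.36² × 12²) = 4.348; v² = 0.1296.
t = (4.348 − 0.49)/0.1296 = 29.8 days (vs. the pure-advection estimate x/v = 33.3 d).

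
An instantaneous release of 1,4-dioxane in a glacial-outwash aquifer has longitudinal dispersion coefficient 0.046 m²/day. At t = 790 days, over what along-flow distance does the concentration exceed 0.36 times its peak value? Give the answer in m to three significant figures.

24.4 m

The plume is Gaussian with σ = √(2Dt) = √(2 × 0.046 × 790) = 8.525 m.
C/C_peak = exp(−Δx²/(2σ²)) = 0.36 ⇒ Δx = σ·√(−2 ln 0.36) = 8.525 × 1.429 = 12.18 m.
Width = 2Δx = 24.4 m.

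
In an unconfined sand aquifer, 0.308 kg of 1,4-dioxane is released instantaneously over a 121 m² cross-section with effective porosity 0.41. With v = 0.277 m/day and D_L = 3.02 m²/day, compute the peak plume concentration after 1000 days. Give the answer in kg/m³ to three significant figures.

The peak of an instantaneous 1D plume sits at x = vt; there the Gaussian factor is 1 and C_max = M/(n_e·A·√(4πDt)), where n_e·A is the pore area the mass is dissolved in.
√(4πDt) = √(4π × 3.02 × 1000) = 194.8 m, so C_max = 0.308/(0.41 × 121 × 194.8) = 3.19e-05 kg/m³.

3.19e-05 kg/m³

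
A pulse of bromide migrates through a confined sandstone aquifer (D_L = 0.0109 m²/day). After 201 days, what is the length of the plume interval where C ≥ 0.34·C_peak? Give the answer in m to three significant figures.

The plume is Gaussian with σ = √(2Dt) = √(2 × 0.0109 × 201) = 2.093 m.
C/C_peak = exp(−Δx²/(2σ²)) = 0.34 ⇒ Δx = σ·√(−2 ln 0.34) = 2.093 × 1.469 = 3.075 m.
Width = 2Δx = 6.15 m.

6.15 m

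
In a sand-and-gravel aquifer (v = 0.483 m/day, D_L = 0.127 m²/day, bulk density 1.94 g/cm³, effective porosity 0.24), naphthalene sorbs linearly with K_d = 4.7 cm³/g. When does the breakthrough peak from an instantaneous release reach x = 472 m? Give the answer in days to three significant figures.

Retardation factor R = 1 + ρ_b·K_d/n = 1 + 1.94 × 4.7/0.24 = 38.99.
Sorption retards both mechanisms: v_R = v/R = 0.01239 m/day, D_R = D/R = 0.003257 m²/day.
Peak time from v_R²t² + 2D_R t − x² = 0: t = (√(D_R² + v_R²x²) − D_R)/v_R².
√(D_R² + v_R²x²) = √(0.003257² + 0.01239² × 472²) = 5.848; v_R² = 0.0001535.
t = (5.848 − 0.003257)/0.0001535 = 38100 days.

38100 days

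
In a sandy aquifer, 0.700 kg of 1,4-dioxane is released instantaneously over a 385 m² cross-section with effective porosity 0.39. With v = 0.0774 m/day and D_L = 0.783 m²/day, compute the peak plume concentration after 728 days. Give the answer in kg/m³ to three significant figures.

The peak of an instantaneous 1D plume sits at x = vt; there the Gaussian factor is 1 and C_max = M/(n_e·A·√(4πDt)), where n_e·A is the pore area the mass is dissolved in.
√(4πDt) = √(4π × 0.783 × 728) = 84.64 m, so C_max = 0.700/(0.39 × 385 × 84.64) = 5.51e-05 kg/m³.

5.51e-05 kg/m³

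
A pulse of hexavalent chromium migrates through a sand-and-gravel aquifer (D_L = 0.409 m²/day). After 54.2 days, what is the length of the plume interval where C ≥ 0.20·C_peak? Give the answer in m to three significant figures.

The plume is Gaussian with σ = √(2Dt) = √(2 × 0.409 × 54.2) = 6.658 m.
C/C_peak = exp(−Δx²/(2σ²)) = 0.20 ⇒ Δx = σ·√(−2 ln 0.20) = 6.658 × 1.794 = 11.94 m.
Width = 2Δx = 23.9 m.

23.9 m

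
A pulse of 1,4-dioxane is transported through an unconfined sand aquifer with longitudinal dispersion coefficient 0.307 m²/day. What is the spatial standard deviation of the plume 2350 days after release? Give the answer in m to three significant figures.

Dispersive spreading gives a Gaussian with σ² = 2Dt; advection only shifts the center.
σ = √(2 × 0.307 × 2350) = 38.0 m.

38.0 m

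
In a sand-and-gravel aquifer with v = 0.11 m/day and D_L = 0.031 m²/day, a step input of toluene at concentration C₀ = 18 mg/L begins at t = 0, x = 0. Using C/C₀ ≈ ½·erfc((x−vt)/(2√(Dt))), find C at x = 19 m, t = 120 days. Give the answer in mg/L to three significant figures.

0.301 mg/L

For a continuous step input, C/C₀ ≈ ½·erfc((x−vt)/(2√(Dt))).
vt = 0.11 × 120 = 13.2 m and 2√(Dt) = 2√(0.031 × 120) = 3.857 m.
Argument (x−vt)/(2√(Dt)) = (19 − 13.2)/3.857 = 1.504; ½·erfc(1.504) = 0.01671.
C = 18 × 0.01671 = 0.301 mg/L.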